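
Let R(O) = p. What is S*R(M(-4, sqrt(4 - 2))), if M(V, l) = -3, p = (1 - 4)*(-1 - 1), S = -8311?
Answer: -49866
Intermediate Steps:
p = 6 (p = -3*(-2) = 6)
R(O) = 6
S*R(M(-4, sqrt(4 - 2))) = -8311*6 = -49866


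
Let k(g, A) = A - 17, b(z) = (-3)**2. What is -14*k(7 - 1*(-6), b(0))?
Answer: 112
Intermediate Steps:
b(z) = 9
k(g, A) = -17 + A
-14*k(7 - 1*(-6), b(0)) = -14*(-17 + 9) = -14*(-8) = 112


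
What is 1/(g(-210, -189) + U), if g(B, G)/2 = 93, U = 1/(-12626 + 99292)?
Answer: 86666/16119877 ≈ 0.0053763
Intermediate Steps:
U = 1/86666 ≈ 1.1539e-5
g(B, G) = 186 (g(B, G) = 2*93 = 186)
1/(g(-210, -189) + U) = 1/(186 + 1/86666) = 1/(16119877/86666) = 86666/16119877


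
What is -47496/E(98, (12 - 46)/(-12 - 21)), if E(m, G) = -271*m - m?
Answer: 5937/3332 ≈ 1.7818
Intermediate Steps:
E(m, G) = -272*m
-47496/E(98, (12 - 46)/(-12 - 21)) = -47496/((-272*98)) = -47496/(-26656) = -47496*(-1/26656) = 5937/3332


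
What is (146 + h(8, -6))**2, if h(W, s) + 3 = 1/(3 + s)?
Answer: 183184/9 ≈ 20354.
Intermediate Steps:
h(W, s) = -3 + 1/(3 + s)
(146 + h(8, -6))**2 = (146 + (-8 - 3*(-6))/(3 - 6))**2 = (146 + (-8 + 18)/(-3))**2 = (146 - 1/3*10)**2 = (146 - 10/3)**2 = (428/3)**2 = 183184/9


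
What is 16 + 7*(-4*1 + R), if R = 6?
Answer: 30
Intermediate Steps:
16 + 7*(-4*1 + R) = 16 + 7*(-4*1 + 6) = 16 + 7*(-4 + 6) = 16 + 7*2 = 16 + 14 = 30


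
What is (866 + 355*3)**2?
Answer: 3728761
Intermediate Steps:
(866 + 355*3)**2 = (866 + 1065)**2 = 1931**2 = 3728761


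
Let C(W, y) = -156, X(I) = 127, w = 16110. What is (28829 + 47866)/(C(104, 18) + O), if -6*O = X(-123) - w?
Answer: 460170/15047 ≈ 30.582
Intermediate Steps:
O = 15983/6 (O = -(127 - 1*16110)/6 = -(127 - 16110)/6 = -1/6*(-15983) = 15983/6 ≈ 2663.8)
(28829 + 47866)/(C(104, 18) + O) = (28829 + 47866)/(-156 + 15983/6) = 76695/(15047/6) = 76695*(6/15047) = 460170/15047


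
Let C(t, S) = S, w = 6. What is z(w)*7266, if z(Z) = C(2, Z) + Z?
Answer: 87192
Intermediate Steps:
z(Z) = 2*Z (z(Z) = Z + Z = 2*Z)
z(w)*7266 = (2*6)*7266 = 12*7266 = 87192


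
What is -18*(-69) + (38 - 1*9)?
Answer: 1271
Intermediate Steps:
-18*(-69) + (38 - 1*9) = 1242 + (38 - 9) = 1242 + 29 = 1271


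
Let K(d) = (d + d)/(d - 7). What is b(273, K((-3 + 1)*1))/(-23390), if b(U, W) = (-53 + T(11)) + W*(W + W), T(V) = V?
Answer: 337/189459 ≈ 0.0017787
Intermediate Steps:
K(d) = 2*d/(-7 + d) (K(d) = (2*d)/(-7 + d) = 2*d/(-7 + d))
b(U, W) = -42 + 2*W² (b(U, W) = (-53 + 11) + W*(W + W) = -42 + W*(2*W) = -42 + 2*W²)
b(273, K((-3 + 1)*1))/(-23390) = (-42 + 2*(2*((-3 + 1)*1)/(-7 + (-3 + 1)*1))²)/(-23390) = (-42 + 2*(2*(-2*1)/(-7 - 2*1))²)*(-1/23390) = (-42 + 2*(2*(-2)/(-7 - 2))²)*(-1/23390) = (-42 + 2*(2*(-2)/(-9))²)*(-1/23390) = (-42 + 2*(2*(-2)*(-⅑))²)*(-1/23390) = (-42 + 2*(4/9)²)*(-1/23390) = (-42 + 2*(16/81))*(-1/23390) = (-42 + 32/81)*(-1/23390) = -3370/81*(-1/23390) = 337/189459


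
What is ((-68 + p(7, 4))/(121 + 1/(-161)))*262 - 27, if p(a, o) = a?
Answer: -1549531/9740 ≈ -159.09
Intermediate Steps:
((-68 + p(7, 4))/(121 + 1/(-161)))*262 - 27 = ((-68 + 7)/(121 + 1/(-161)))*262 - 27 = -61/(121 - 1/161)*262 - 27 = -61/19480/161*262 - 27 = -61*161/19480*262 - 27 = -9821/19480*262 - 27 = -1286551/9740 - 27 = -1549531/9740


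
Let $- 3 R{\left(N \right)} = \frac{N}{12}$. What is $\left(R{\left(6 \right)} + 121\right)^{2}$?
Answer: $\frac{525625}{36} \approx 14601.0$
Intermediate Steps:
$R{\left(N \right)} = - \frac{N}{36}$ ($R{\left(N \right)} = - \frac{N \frac{1}{12}}{3} = - \frac{\frac{1}{12} N}{3} = - \frac{N}{36}$)
$\left(R{\left(6 \right)} + 121\right)^{2} = \left(\left(- \frac{1}{36}\right) 6 + 121\right)^{2} = \left(- \frac{1}{6} + 121\right)^{2} = \left(\frac{725}{6}\right)^{2} = \frac{525625}{36}$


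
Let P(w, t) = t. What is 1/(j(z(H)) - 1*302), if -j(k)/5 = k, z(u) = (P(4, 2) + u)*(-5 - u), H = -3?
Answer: -1/312 ≈ -0.0032051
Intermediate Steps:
z(u) = (-5 - u)*(2 + u) (z(u) = (2 + u)*(-5 - u) = (-5 - u)*(2 + u))
j(k) = -5*k
1/(j(z(H)) - 1*302) = 1/(-5*(-10 - 1*(-3)**2 - 7*(-3)) - 1*302) = 1/(-5*(-10 - 1*9 + 21) - 302) = 1/(-5*(-10 - 9 + 21) - 302) = 1/(-5*2 - 302) = 1/(-10 - 302) = 1/(-312) = -1/312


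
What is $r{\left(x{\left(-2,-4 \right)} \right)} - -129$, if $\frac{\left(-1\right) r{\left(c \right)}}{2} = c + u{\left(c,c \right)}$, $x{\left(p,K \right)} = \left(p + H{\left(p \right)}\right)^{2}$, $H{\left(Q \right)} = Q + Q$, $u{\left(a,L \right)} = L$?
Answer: $-15$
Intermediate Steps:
$H{\left(Q \right)} = 2 Q$
$x{\left(p,K \right)} = 9 p^{2}$ ($x{\left(p,K \right)} = \left(p + 2 p\right)^{2} = \left(3 p\right)^{2} = 9 p^{2}$)
$r{\left(c \right)} = - 4 c$ ($r{\left(c \right)} = - 2 \left(c + c\right) = - 2 \cdot 2 c = - 4 c$)
$r{\left(x{\left(-2,-4 \right)} \right)} - -129 = - 4 \cdot 9 \left(-2\right)^{2} - -129 = - 4 \cdot 9 \cdot 4 + 129 = \left(-4\right) 36 + 129 = -144 + 129 = -15$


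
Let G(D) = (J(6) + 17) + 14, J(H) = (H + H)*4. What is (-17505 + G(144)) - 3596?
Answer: -21022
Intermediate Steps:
J(H) = 8*H (J(H) = (2*H)*4 = 8*H)
G(D) = 79 (G(D) = (8*6 + 17) + 14 = (48 + 17) + 14 = 65 + 14 = 79)
(-17505 + G(144)) - 3596 = (-17505 + 79) - 3596 = -17426 - 3596 = -21022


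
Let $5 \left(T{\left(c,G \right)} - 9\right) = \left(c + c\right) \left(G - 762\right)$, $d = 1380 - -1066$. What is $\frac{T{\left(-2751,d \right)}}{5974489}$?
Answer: $- \frac{9265323}{29872445} \approx -0.31016$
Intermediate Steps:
$d = 2446$ ($d = 1380 + 1066 = 2446$)
$T{\left(c,G \right)} = 9 + \frac{2 c \left(-762 + G\right)}{5}$ ($T{\left(c,G \right)} = 9 + \frac{\left(c + c\right) \left(G - 762\right)}{5} = 9 + \frac{2 c \left(-762 + G\right)}{5}$)
$\frac{T{\left(-2751,d \right)}}{5974489} = \frac{9 - - \frac{4192524}{5} + \frac{2}{5} \cdot 2446 \left(-2751\right)}{5974489} = \left(9 + \frac{4192524}{5} - \frac{13457892}{5}\right) \frac{1}{5974489} = \left(- \frac{9265323}{5}\right) \frac{1}{5974489} = - \frac{9265323}{29872445}$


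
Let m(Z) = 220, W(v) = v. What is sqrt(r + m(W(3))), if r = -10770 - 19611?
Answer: I*sqrt(30161) ≈ 173.67*I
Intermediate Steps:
r = -30381
sqrt(r + m(W(3))) = sqrt(-30381 + 220) = sqrt(-30161) = I*sqrt(30161)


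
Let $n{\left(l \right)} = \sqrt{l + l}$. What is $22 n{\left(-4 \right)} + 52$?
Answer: $52 + 44 i \sqrt{2} \approx 52.0 + 62.225 i$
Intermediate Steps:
$n{\left(l \right)} = \sqrt{2} \sqrt{l}$ ($n{\left(l \right)} = \sqrt{2 l} = \sqrt{2} \sqrt{l}$)
$22 n{\left(-4 \right)} + 52 = 22 \sqrt{2} \sqrt{-4} + 52 = 22 \sqrt{2} \cdot 2 i + 52 = 22 \cdot 2 i \sqrt{2} + 52 = 44 i \sqrt{2} + 52 = 52 + 44 i \sqrt{2}$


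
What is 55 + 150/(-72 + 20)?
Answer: 1355/26 ≈ 52.115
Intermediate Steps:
55 + 150/(-72 + 20) = 55 + 150/(-52) = 55 - 1/52*150 = 55 - 75/26 = 1355/26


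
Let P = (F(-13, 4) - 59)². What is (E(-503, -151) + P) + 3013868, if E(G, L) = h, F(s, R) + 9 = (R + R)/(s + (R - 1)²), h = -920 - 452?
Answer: 3017396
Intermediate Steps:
h = -1372
F(s, R) = -9 + 2*R/(s + (-1 + R)²) (F(s, R) = -9 + (R + R)/(s + (R - 1)²) = -9 + (2*R)/(s + (-1 + R)²) = -9 + 2*R/(s + (-1 + R)²))
E(G, L) = -1372
P = 4900 (P = ((-9*(-13) - 9*(-1 + 4)² + 2*4)/(-13 + (-1 + 4)²) - 59)² = ((117 - 9*3² + 8)/(-13 + 3²) - 59)² = ((117 - 9*9 + 8)/(-13 + 9) - 59)² = ((117 - 81 + 8)/(-4) - 59)² = (-¼*44 - 59)² = (-11 - 59)² = (-70)² = 4900)
(E(-503, -151) + P) + 3013868 = (-1372 + 4900) + 3013868 = 3528 + 3013868 = 3017396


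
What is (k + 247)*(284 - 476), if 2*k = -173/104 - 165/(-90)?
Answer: -616724/13 ≈ -47440.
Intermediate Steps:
k = 53/624 (k = (-173/104 - 165/(-90))/2 = (-173*1/104 - 165*(-1/90))/2 = (-173/104 + 11/6)/2 = (½)*(53/312) = 53/624 ≈ 0.084936)
(k + 247)*(284 - 476) = (53/624 + 247)*(284 - 476) = (154181/624)*(-192) = -616724/13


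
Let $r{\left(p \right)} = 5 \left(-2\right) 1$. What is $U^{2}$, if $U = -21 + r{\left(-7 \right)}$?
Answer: $961$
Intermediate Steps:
$r{\left(p \right)} = -10$ ($r{\left(p \right)} = \left(-10\right) 1 = -10$)
$U = -31$ ($U = -21 - 10 = -31$)
$U^{2} = \left(-31\right)^{2} = 961$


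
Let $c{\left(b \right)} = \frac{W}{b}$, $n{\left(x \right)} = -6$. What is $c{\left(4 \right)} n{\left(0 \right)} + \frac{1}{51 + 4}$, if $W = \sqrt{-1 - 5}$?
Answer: $\frac{1}{55} - \frac{3 i \sqrt{6}}{2} \approx 0.018182 - 3.6742 i$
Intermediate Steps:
$W = i \sqrt{6}$ ($W = \sqrt{-6} = i \sqrt{6} \approx 2.4495 i$)
$c{\left(b \right)} = \frac{i \sqrt{6}}{b}$
$c{\left(4 \right)} n{\left(0 \right)} + \frac{1}{51 + 4} = \frac{i \sqrt{6}}{4} \left(-6\right) + \frac{1}{51 + 4} = i \sqrt{6} \cdot \frac{1}{4} \left(-6\right) + \frac{1}{55} = \frac{i \sqrt{6}}{4} \left(-6\right) + \frac{1}{55} = - \frac{3 i \sqrt{6}}{2} + \frac{1}{55} = \frac{1}{55} - \frac{3 i \sqrt{6}}{2}$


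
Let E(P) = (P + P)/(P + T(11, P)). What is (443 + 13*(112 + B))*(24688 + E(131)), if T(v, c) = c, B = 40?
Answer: 59722691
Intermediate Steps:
E(P) = 1 (E(P) = (P + P)/(P + P) = (2*P)/((2*P)) = (2*P)*(1/(2*P)) = 1)
(443 + 13*(112 + B))*(24688 + E(131)) = (443 + 13*(112 + 40))*(24688 + 1) = (443 + 13*152)*24689 = (443 + 1976)*24689 = 2419*24689 = 59722691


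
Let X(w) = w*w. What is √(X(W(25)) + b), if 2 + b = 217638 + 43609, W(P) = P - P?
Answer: √261245 ≈ 511.12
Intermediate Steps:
W(P) = 0
X(w) = w²
b = 261245 (b = -2 + (217638 + 43609) = -2 + 261247 = 261245)
√(X(W(25)) + b) = √(0² + 261245) = √(0 + 261245) = √261245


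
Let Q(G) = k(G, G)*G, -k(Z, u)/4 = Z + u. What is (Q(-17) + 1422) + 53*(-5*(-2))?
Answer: -360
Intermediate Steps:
k(Z, u) = -4*Z - 4*u (k(Z, u) = -4*(Z + u) = -4*Z - 4*u)
Q(G) = -8*G² (Q(G) = (-4*G - 4*G)*G = (-8*G)*G = -8*G²)
(Q(-17) + 1422) + 53*(-5*(-2)) = (-8*(-17)² + 1422) + 53*(-5*(-2)) = (-8*289 + 1422) + 53*10 = (-2312 + 1422) + 530 = -890 + 530 = -360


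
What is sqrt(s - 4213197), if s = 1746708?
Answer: I*sqrt(2466489) ≈ 1570.5*I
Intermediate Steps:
sqrt(s - 4213197) = sqrt(1746708 - 4213197) = sqrt(-2466489) = I*sqrt(2466489)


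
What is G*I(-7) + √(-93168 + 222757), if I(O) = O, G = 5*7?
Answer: -245 + √129589 ≈ 114.98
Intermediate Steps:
G = 35
G*I(-7) + √(-93168 + 222757) = 35*(-7) + √(-93168 + 222757) = -245 + √129589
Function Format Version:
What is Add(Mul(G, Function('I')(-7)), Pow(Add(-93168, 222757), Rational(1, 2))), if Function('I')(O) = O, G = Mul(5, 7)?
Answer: Add(-245, Pow(129589, Rational(1, 2))) ≈ 114.98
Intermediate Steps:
G = 35
Add(Mul(G, Function('I')(-7)), Pow(Add(-93168, 222757), Rational(1, 2))) = Add(Mul(35, -7), Pow(Add(-93168, 222757), Rational(1, 2))) = Add(-245, Pow(129589, Rational(1, 2)))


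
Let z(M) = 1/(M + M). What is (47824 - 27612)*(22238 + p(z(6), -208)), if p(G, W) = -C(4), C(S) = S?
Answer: 449393608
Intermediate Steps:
z(M) = 1/(2*M)
p(G, W) = -4 (p(G, W) = -1*4 = -4)
(47824 - 27612)*(22238 + p(z(6), -208)) = (47824 - 27612)*(22238 - 4) = 20212*22234 = 449393608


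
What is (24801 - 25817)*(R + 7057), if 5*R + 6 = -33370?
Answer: -1939544/5 ≈ -3.8791e+5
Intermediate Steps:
R = -33376/5 (R = -6/5 + (⅕)*(-33370) = -6/5 - 6674 = -33376/5 ≈ -6675.2)
(24801 - 25817)*(R + 7057) = (24801 - 25817)*(-33376/5 + 7057) = -1016*1909/5 = -1939544/5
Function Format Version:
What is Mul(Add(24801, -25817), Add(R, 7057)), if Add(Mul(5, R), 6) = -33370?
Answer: Rational(-1939544, 5) ≈ -3.8791e+5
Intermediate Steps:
R = Rational(-33376, 5) (R = Add(Rational(-6, 5), Mul(Rational(1, 5), -33370)) = Add(Rational(-6, 5), -6674) = Rational(-33376, 5) ≈ -6675.2)
Mul(Add(24801, -25817), Add(R, 7057)) = Mul(Add(24801, -25817), Add(Rational(-33376, 5), 7057)) = Mul(-1016, Rational(1909, 5)) = Rational(-1939544, 5)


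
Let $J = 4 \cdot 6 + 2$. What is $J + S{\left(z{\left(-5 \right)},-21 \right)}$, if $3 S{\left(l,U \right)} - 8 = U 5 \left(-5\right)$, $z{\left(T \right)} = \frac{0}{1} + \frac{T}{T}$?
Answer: $\frac{611}{3} \approx 203.67$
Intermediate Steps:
$z{\left(T \right)} = 1$ ($z{\left(T \right)} = 0 \cdot 1 + 1 = 0 + 1 = 1$)
$S{\left(l,U \right)} = \frac{8}{3} - \frac{25 U}{3}$ ($S{\left(l,U \right)} = \frac{8}{3} + \frac{U 5 \left(-5\right)}{3} = \frac{8}{3} + \frac{5 U \left(-5\right)}{3} = \frac{8}{3} + \frac{\left(-25\right) U}{3} = \frac{8}{3} - \frac{25 U}{3}$)
$J = 26$ ($J = 24 + 2 = 26$)
$J + S{\left(z{\left(-5 \right)},-21 \right)} = 26 + \left(\frac{8}{3} - -175\right) = 26 + \left(\frac{8}{3} + 175\right) = 26 + \frac{533}{3} = \frac{611}{3}$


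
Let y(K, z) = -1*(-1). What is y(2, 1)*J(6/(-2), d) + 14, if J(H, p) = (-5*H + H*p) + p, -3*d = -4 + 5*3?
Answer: 109/3 ≈ 36.333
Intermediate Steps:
d = -11/3 (d = -(-4 + 5*3)/3 = -(-4 + 15)/3 = -⅓*11 = -11/3 ≈ -3.6667)
J(H, p) = p - 5*H + H*p
y(K, z) = 1
y(2, 1)*J(6/(-2), d) + 14 = 1*(-11/3 - 30/(-2) + (6/(-2))*(-11/3)) + 14 = 1*(-11/3 - 30*(-1)/2 + (6*(-½))*(-11/3)) + 14 = 1*(-11/3 - 5*(-3) - 3*(-11/3)) + 14 = 1*(-11/3 + 15 + 11) + 14 = 1*(67/3) + 14 = 67/3 + 14 = 109/3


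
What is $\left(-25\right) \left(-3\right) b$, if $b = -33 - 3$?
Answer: $-2700$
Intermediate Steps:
$b = -36$ ($b = -33 - 3 = -36$)
$\left(-25\right) \left(-3\right) b = \left(-25\right) \left(-3\right) \left(-36\right) = 75 \left(-36\right) = -2700$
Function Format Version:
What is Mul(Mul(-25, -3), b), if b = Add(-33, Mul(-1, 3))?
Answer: -2700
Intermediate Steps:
b = -36 (b = Add(-33, -3) = -36)
Mul(Mul(-25, -3), b) = Mul(Mul(-25, -3), -36) = Mul(75, -36) = -2700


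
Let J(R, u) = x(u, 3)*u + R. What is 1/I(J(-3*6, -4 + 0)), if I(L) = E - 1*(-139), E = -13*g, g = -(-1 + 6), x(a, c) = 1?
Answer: 1/204 ≈ 0.0049020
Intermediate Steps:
g = -5 (g = -1*5 = -5)
E = 65 (E = -13*(-5) = 65)
J(R, u) = R + u (J(R, u) = 1*u + R = u + R = R + u)
I(L) = 204 (I(L) = 65 - 1*(-139) = 65 + 139 = 204)
1/I(J(-3*6, -4 + 0)) = 1/204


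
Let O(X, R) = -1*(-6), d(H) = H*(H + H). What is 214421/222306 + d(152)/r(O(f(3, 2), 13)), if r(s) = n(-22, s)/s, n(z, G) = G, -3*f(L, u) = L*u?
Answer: 10272530069/222306 ≈ 46209.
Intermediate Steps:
f(L, u) = -L*u/3
d(H) = 2*H² (d(H) = H*(2*H) = 2*H²)
O(X, R) = 6
r(s) = 1 (r(s) = s/s = 1)
214421/222306 + d(152)/r(O(f(3, 2), 13)) = 214421/222306 + (2*152²)/1 = 214421*(1/222306) + (2*23104)*1 = 214421/222306 + 46208*1 = 214421/222306 + 46208 = 10272530069/222306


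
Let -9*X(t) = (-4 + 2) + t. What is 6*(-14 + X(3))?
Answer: -254/3 ≈ -84.667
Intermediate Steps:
X(t) = 2/9 - t/9 (X(t) = -((-4 + 2) + t)/9 = -(-2 + t)/9 = 2/9 - t/9)
6*(-14 + X(3)) = 6*(-14 + (2/9 - ⅑*3)) = 6*(-14 + (2/9 - ⅓)) = 6*(-14 - ⅑) = 6*(-127/9) = -254/3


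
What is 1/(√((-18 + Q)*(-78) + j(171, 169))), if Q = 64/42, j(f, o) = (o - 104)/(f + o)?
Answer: 2*√72806461/611819 ≈ 0.027893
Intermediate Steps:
j(f, o) = (-104 + o)/(f + o)
Q = 32/21 (Q = 64*(1/42) = 32/21 ≈ 1.5238)
1/(√((-18 + Q)*(-78) + j(171, 169))) = 1/(√((-18 + 32/21)*(-78) + (-104 + 169)/(171 + 169))) = 1/(√(-346/21*(-78) + 65/340)) = 1/(√(8996/7 + (1/340)*65)) = 1/(√(8996/7 + 13/68)) = 1/(√(611819/476)) = 1/(√72806461/238) = 2*√72806461/611819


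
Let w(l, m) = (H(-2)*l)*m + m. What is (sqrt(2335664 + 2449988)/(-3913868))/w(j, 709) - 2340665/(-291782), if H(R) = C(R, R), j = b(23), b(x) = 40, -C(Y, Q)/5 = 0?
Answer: 2340665/291782 - sqrt(1196413)/1387466206 ≈ 8.0220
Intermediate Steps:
C(Y, Q) = 0 (C(Y, Q) = -5*0 = 0)
j = 40
H(R) = 0
w(l, m) = m (w(l, m) = (0*l)*m + m = 0*m + m = 0 + m = m)
(sqrt(2335664 + 2449988)/(-3913868))/w(j, 709) - 2340665/(-291782) = (sqrt(2335664 + 2449988)/(-3913868))/709 - 2340665/(-291782) = (sqrt(4785652)*(-1/3913868))*(1/709) - 2340665*(-1/291782) = ((2*sqrt(1196413))*(-1/3913868))*(1/709) + 2340665/291782 = -sqrt(1196413)/1956934*(1/709) + 2340665/291782 = -sqrt(1196413)/1387466206 + 2340665/291782 = 2340665/291782 - sqrt(1196413)/1387466206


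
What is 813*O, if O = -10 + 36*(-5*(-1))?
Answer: 138210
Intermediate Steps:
O = 170 (O = -10 + 36*5 = -10 + 180 = 170)
813*O = 813*170 = 138210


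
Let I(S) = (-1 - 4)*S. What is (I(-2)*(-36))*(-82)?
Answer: 29520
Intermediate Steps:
I(S) = -5*S
(I(-2)*(-36))*(-82) = (-5*(-2)*(-36))*(-82) = (10*(-36))*(-82) = -360*(-82) = 29520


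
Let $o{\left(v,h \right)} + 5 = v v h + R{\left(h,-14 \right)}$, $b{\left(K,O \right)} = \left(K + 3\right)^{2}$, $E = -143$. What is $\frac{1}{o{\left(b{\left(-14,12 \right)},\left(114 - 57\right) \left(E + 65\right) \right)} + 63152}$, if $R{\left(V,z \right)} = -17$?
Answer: $- \frac{1}{65030756} \approx -1.5377 \cdot 10^{-8}$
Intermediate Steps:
$b{\left(K,O \right)} = \left(3 + K\right)^{2}$
$o{\left(v,h \right)} = -22 + h v^{2}$ ($o{\left(v,h \right)} = -5 + \left(v v h - 17\right) = -5 + \left(v^{2} h - 17\right) = -5 + \left(h v^{2} - 17\right) = -5 + \left(-17 + h v^{2}\right) = -22 + h v^{2}$)
$\frac{1}{o{\left(b{\left(-14,12 \right)},\left(114 - 57\right) \left(E + 65\right) \right)} + 63152} = \frac{1}{\left(-22 + \left(114 - 57\right) \left(-143 + 65\right) \left(\left(3 - 14\right)^{2}\right)^{2}\right) + 63152} = \frac{1}{\left(-22 + 57 \left(-78\right) \left(\left(-11\right)^{2}\right)^{2}\right) + 63152} = \frac{1}{\left(-22 - 4446 \cdot 121^{2}\right) + 63152} = \frac{1}{\left(-22 - 65093886\right) + 63152} = \frac{1}{-65093908 + 63152} = \frac{1}{-65030756} = - \frac{1}{65030756}$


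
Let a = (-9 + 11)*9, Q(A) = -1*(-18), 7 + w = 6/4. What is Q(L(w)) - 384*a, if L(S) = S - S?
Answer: -6894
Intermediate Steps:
w = -11/2 (w = -7 + 6/4 = -7 + 6*(¼) = -7 + 3/2 = -11/2 ≈ -5.5000)
L(S) = 0
Q(A) = 18
a = 18 (a = 2*9 = 18)
Q(L(w)) - 384*a = 18 - 384*18 = 18 - 6912 = -6894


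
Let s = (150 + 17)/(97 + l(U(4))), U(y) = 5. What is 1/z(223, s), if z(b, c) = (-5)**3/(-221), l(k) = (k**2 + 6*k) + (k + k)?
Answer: 221/125 ≈ 1.7680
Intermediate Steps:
l(k) = k**2 + 8*k (l(k) = (k**2 + 6*k) + 2*k = k**2 + 8*k)
s = 167/162 (s = (150 + 17)/(97 + 5*(8 + 5)) = 167/(97 + 5*13) = 167/(97 + 65) = 167/162 ≈ 1.0309)
z(b, c) = 125/221 (z(b, c) = -125*(-1/221) = 125/221)
1/z(223, s) = 1/(125/221) = 221/125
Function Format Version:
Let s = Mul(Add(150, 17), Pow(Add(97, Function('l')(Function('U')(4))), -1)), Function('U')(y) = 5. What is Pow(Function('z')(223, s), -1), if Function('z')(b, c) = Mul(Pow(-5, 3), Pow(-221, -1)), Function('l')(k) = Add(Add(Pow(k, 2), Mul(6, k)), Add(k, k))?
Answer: Rational(221, 125) ≈ 1.7680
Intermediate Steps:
Function('l')(k) = Add(Pow(k, 2), Mul(8, k)) (Function('l')(k) = Add(Add(Pow(k, 2), Mul(6, k)), Mul(2, k)) = Add(Pow(k, 2), Mul(8, k)))
s = Rational(167, 162) (s = Mul(Add(150, 17), Pow(Add(97, Mul(5, Add(8, 5))), -1)) = Mul(167, Pow(Add(97, Mul(5, 13)), -1)) = Mul(167, Pow(Add(97, 65), -1)) = Mul(167, Pow(162, -1)) = Mul(167, Rational(1, 162)) = Rational(167, 162) ≈ 1.0309)
Function('z')(b, c) = Rational(125, 221) (Function('z')(b, c) = Mul(-125, Rational(-1, 221)) = Rational(125, 221))
Pow(Function('z')(223, s), -1) = Pow(Rational(125, 221), -1) = Rational(221, 125)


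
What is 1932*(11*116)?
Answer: 2465232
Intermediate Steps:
1932*(11*116) = 1932*1276 = 2465232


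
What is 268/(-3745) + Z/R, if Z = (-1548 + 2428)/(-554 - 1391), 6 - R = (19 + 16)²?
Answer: -126424068/1775845295 ≈ -0.071191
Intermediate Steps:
R = -1219 (R = 6 - (19 + 16)² = 6 - 1*35² = 6 - 1*1225 = 6 - 1225 = -1219)
Z = -176/389 (Z = 880/(-1945) = 880*(-1/1945) = -176/389 ≈ -0.45244)
268/(-3745) + Z/R = 268/(-3745) - 176/389/(-1219) = 268*(-1/3745) - 176/389*(-1/1219) = -268/3745 + 176/474191 = -126424068/1775845295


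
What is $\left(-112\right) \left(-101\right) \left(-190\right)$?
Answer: $-2149280$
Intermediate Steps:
$\left(-112\right) \left(-101\right) \left(-190\right) = 11312 \left(-190\right) = -2149280$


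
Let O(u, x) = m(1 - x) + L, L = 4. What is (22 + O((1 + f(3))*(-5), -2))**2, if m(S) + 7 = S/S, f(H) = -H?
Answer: 400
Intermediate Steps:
m(S) = -6 (m(S) = -7 + S/S = -7 + 1 = -6)
O(u, x) = -2 (O(u, x) = -6 + 4 = -2)
(22 + O((1 + f(3))*(-5), -2))**2 = (22 - 2)**2 = 20**2 = 400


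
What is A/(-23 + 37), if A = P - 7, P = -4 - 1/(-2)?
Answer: -3/4 ≈ -0.75000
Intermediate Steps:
P = -7/2 (P = -4 - 1*(-1/2) = -4 + 1/2 = -7/2 ≈ -3.5000)
A = -21/2 (A = -7/2 - 7 = -21/2 ≈ -10.500)
A/(-23 + 37) = -21/(2*(-23 + 37)) = -21/2/14 = -21/2*1/14 = -3/4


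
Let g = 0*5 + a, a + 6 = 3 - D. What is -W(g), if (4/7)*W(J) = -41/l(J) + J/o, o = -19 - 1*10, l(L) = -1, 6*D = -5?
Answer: -50029/696 ≈ -71.881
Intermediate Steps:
D = -⅚ (D = (⅙)*(-5) = -⅚ ≈ -0.83333)
a = -13/6 (a = -6 + (3 - 1*(-⅚)) = -6 + (3 + ⅚) = -6 + 23/6 = -13/6 ≈ -2.1667)
o = -29 (o = -19 - 10 = -29)
g = -13/6 (g = 0*5 - 13/6 = 0 - 13/6 = -13/6 ≈ -2.1667)
W(J) = 287/4 - 7*J/116 (W(J) = 7*(-41/(-1) + J/(-29))/4 = 7*(-41*(-1) + J*(-1/29))/4 = 7*(41 - J/29)/4 = 287/4 - 7*J/116)
-W(g) = -(287/4 - 7/116*(-13/6)) = -(287/4 + 91/696) = -1*50029/696 = -50029/696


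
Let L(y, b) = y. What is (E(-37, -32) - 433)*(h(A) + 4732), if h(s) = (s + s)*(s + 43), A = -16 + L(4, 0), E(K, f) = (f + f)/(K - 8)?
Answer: -77450948/45 ≈ -1.7211e+6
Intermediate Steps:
E(K, f) = 2*f/(-8 + K) (E(K, f) = (2*f)/(-8 + K) = 2*f/(-8 + K))
A = -12 (A = -16 + 4 = -12)
h(s) = 2*s*(43 + s) (h(s) = (2*s)*(43 + s) = 2*s*(43 + s))
(E(-37, -32) - 433)*(h(A) + 4732) = (2*(-32)/(-8 - 37) - 433)*(2*(-12)*(43 - 12) + 4732) = (2*(-32)/(-45) - 433)*(2*(-12)*31 + 4732) = (2*(-32)*(-1/45) - 433)*(-744 + 4732) = (64/45 - 433)*3988 = -19421/45*3988 = -77450948/45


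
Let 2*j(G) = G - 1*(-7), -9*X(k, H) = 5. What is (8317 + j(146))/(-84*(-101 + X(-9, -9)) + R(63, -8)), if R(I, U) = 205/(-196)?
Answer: 4935378/5015417 ≈ 0.98404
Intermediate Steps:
R(I, U) = -205/196 (R(I, U) = 205*(-1/196) = -205/196)
X(k, H) = -5/9 (X(k, H) = -⅑*5 = -5/9)
j(G) = 7/2 + G/2 (j(G) = (G - 1*(-7))/2 = (G + 7)/2 = (7 + G)/2 = 7/2 + G/2)
(8317 + j(146))/(-84*(-101 + X(-9, -9)) + R(63, -8)) = (8317 + (7/2 + (½)*146))/(-84*(-101 - 5/9) - 205/196) = (8317 + (7/2 + 73))/(-84*(-914/9) - 205/196) = (8317 + 153/2)/(25592/3 - 205/196) = 16787/(2*(5015417/588)) = (16787/2)*(588/5015417) = 4935378/5015417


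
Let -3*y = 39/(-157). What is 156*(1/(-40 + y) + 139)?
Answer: 45289712/2089 ≈ 21680.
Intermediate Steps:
y = 13/157 (y = -13/(-157) = -13*(-1)/157 = -⅓*(-39/157) = 13/157 ≈ 0.082803)
156*(1/(-40 + y) + 139) = 156*(1/(-40 + 13/157) + 139) = 156*(1/(-6267/157) + 139) = 156*(-157/6267 + 139) = 156*(870956/6267) = 45289712/2089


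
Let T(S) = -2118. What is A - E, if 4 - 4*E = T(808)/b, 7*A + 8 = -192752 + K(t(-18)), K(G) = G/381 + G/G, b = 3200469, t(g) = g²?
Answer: -52234159294221/1896811294 ≈ -27538.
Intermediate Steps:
K(G) = 1 + G/381 (K(G) = G*(1/381) + 1 = G/381 + 1 = 1 + G/381)
A = -24480285/889 (A = -8/7 + (-192752 + (1 + (1/381)*(-18)²))/7 = -8/7 + (-192752 + (1 + (1/381)*324))/7 = -8/7 + (-192752 + (1 + 108/127))/7 = -8/7 + (-192752 + 235/127)/7 = -8/7 + (⅐)*(-24479269/127) = -8/7 - 24479269/889 = -24480285/889 ≈ -27537.)
E = 2133999/2133646 (E = 1 - (-1059)/(2*3200469) = 1 - ¼*(-706/1066823) = 1 + 353/2133646 = 2133999/2133646 ≈ 1.0002)
A - E = -24480285/889 - 1*2133999/2133646 = -24480285/889 - 2133999/2133646 = -52234159294221/1896811294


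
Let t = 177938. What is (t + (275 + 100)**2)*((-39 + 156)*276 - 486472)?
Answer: -144684943340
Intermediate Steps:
(t + (275 + 100)**2)*((-39 + 156)*276 - 486472) = (177938 + (275 + 100)**2)*((-39 + 156)*276 - 486472) = (177938 + 375**2)*(117*276 - 486472) = (177938 + 140625)*(32292 - 486472) = 318563*(-454180) = -144684943340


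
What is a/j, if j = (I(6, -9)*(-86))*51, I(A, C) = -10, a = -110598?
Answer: -18433/7310 ≈ -2.5216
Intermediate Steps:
j = 43860 (j = -10*(-86)*51 = 860*51 = 43860)
a/j = -110598/43860 = -110598*1/43860 = -18433/7310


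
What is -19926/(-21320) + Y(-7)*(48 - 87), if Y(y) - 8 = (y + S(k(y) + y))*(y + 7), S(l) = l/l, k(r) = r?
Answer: -80877/260 ≈ -311.07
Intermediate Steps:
S(l) = 1
Y(y) = 8 + (1 + y)*(7 + y) (Y(y) = 8 + (y + 1)*(y + 7) = 8 + (1 + y)*(7 + y))
-19926/(-21320) + Y(-7)*(48 - 87) = -19926/(-21320) + (15 + (-7)² + 8*(-7))*(48 - 87) = -19926*(-1/21320) + (15 + 49 - 56)*(-39) = 243/260 + 8*(-39) = 243/260 - 312 = -80877/260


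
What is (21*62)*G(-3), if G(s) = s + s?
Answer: -7812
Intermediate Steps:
G(s) = 2*s
(21*62)*G(-3) = (21*62)*(2*(-3)) = 1302*(-6) = -7812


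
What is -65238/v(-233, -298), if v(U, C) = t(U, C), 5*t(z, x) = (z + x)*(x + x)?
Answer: -54365/52746 ≈ -1.0307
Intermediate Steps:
t(z, x) = 2*x*(x + z)/5 (t(z, x) = ((z + x)*(x + x))/5 = ((x + z)*(2*x))/5 = (2*x*(x + z))/5 = 2*x*(x + z)/5)
v(U, C) = 2*C*(C + U)/5
-65238/v(-233, -298) = -65238*(-5/(596*(-298 - 233))) = -65238/((2/5)*(-298)*(-531)) = -65238/316476/5 = -65238*5/316476 = -54365/52746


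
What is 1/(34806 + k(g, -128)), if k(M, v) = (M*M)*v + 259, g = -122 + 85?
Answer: -1/140167 ≈ -7.1343e-6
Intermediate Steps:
g = -37
k(M, v) = 259 + v*M² (k(M, v) = M²*v + 259 = v*M² + 259 = 259 + v*M²)
1/(34806 + k(g, -128)) = 1/(34806 + (259 - 128*(-37)²)) = 1/(34806 + (259 - 128*1369)) = 1/(34806 + (259 - 175232)) = 1/(34806 - 174973) = 1/(-140167) = -1/140167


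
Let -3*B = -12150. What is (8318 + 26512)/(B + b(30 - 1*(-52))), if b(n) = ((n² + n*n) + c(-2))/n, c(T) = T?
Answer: 17630/2133 ≈ 8.2654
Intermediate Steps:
B = 4050 (B = -⅓*(-12150) = 4050)
b(n) = (-2 + 2*n²)/n (b(n) = ((n² + n*n) - 2)/n = ((n² + n²) - 2)/n = (2*n² - 2)/n = (-2 + 2*n²)/n)
(8318 + 26512)/(B + b(30 - 1*(-52))) = (8318 + 26512)/(4050 + (-2/(30 - 1*(-52)) + 2*(30 - 1*(-52)))) = 34830/(4050 + (-2/(30 + 52) + 2*(30 + 52))) = 34830/(4050 + (-2/82 + 2*82)) = 34830/(4050 + (-2*1/82 + 164)) = 34830/(4050 + (-1/41 + 164)) = 34830/(4050 + 6723/41) = 34830/(172773/41) = 34830*(41/172773) = 17630/2133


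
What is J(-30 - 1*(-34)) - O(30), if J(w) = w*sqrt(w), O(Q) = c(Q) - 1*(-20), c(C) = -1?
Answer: -11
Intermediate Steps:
O(Q) = 19 (O(Q) = -1 - 1*(-20) = -1 + 20 = 19)
J(w) = w**(3/2)
J(-30 - 1*(-34)) - O(30) = (-30 - 1*(-34))**(3/2) - 1*19 = (-30 + 34)**(3/2) - 19 = 4**(3/2) - 19 = 8 - 19 = -11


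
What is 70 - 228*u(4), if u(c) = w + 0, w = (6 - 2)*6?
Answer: -5402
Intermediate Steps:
w = 24 (w = 4*6 = 24)
u(c) = 24 (u(c) = 24 + 0 = 24)
70 - 228*u(4) = 70 - 228*24 = 70 - 5472 = -5402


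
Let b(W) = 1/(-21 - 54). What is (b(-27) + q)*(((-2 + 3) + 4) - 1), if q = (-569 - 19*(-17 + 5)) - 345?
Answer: -205804/75 ≈ -2744.1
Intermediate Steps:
b(W) = -1/75 (b(W) = 1/(-75) = -1/75)
q = -686 (q = (-569 - 19*(-12)) - 345 = (-569 + 228) - 345 = -341 - 345 = -686)
(b(-27) + q)*(((-2 + 3) + 4) - 1) = (-1/75 - 686)*(((-2 + 3) + 4) - 1) = -51451*((1 + 4) - 1)/75 = -51451*(5 - 1)/75 = -51451/75*4 = -205804/75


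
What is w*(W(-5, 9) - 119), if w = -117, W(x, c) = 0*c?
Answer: 13923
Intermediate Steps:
W(x, c) = 0
w*(W(-5, 9) - 119) = -117*(0 - 119) = -117*(-119) = 13923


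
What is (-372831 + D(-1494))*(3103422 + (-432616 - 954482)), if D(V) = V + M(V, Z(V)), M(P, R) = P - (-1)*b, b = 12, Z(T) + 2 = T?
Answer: -645006573468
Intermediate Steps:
Z(T) = -2 + T
M(P, R) = 12 + P (M(P, R) = P - (-1)*12 = P - 1*(-12) = P + 12 = 12 + P)
D(V) = 12 + 2*V (D(V) = V + (12 + V) = 12 + 2*V)
(-372831 + D(-1494))*(3103422 + (-432616 - 954482)) = (-372831 + (12 + 2*(-1494)))*(3103422 + (-432616 - 954482)) = (-372831 + (12 - 2988))*(3103422 - 1387098) = (-372831 - 2976)*1716324 = -375807*1716324 = -645006573468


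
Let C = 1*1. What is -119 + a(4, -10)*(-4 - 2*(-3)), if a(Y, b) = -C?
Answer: -121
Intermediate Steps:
C = 1
a(Y, b) = -1 (a(Y, b) = -1*1 = -1)
-119 + a(4, -10)*(-4 - 2*(-3)) = -119 - (-4 - 2*(-3)) = -119 - (-4 + 6) = -119 - 1*2 = -119 - 2 = -121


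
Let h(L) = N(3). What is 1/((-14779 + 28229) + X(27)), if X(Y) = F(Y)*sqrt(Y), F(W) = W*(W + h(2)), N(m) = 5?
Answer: 6725/80373554 - 648*sqrt(3)/40186777 ≈ 5.5743e-5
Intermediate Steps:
h(L) = 5
F(W) = W*(5 + W) (F(W) = W*(W + 5) = W*(5 + W))
X(Y) = Y**(3/2)*(5 + Y) (X(Y) = (Y*(5 + Y))*sqrt(Y) = Y**(3/2)*(5 + Y))
1/((-14779 + 28229) + X(27)) = 1/((-14779 + 28229) + 27**(3/2)*(5 + 27)) = 1/(13450 + (81*sqrt(3))*32) = 1/(13450 + 2592*sqrt(3))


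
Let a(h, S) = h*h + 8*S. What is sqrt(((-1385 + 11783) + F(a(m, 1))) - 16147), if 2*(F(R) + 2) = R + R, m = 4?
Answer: I*sqrt(5727) ≈ 75.677*I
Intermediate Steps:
a(h, S) = h**2 + 8*S
F(R) = -2 + R (F(R) = -2 + (R + R)/2 = -2 + (2*R)/2 = -2 + R)
sqrt(((-1385 + 11783) + F(a(m, 1))) - 16147) = sqrt(((-1385 + 11783) + (-2 + (4**2 + 8*1))) - 16147) = sqrt((10398 + (-2 + (16 + 8))) - 16147) = sqrt((10398 + (-2 + 24)) - 16147) = sqrt((10398 + 22) - 16147) = sqrt(10420 - 16147) = sqrt(-5727) = I*sqrt(5727)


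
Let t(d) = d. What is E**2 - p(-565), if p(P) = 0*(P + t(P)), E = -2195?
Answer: 4818025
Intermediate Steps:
p(P) = 0 (p(P) = 0*(P + P) = 0*(2*P) = 0)
E**2 - p(-565) = (-2195)**2 - 1*0 = 4818025 + 0 = 4818025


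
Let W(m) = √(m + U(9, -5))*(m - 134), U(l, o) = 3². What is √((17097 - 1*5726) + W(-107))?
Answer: √(11371 - 1687*I*√2) ≈ 107.21 - 11.126*I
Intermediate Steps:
U(l, o) = 9
W(m) = √(9 + m)*(-134 + m) (W(m) = √(m + 9)*(m - 134) = √(9 + m)*(-134 + m))
√((17097 - 1*5726) + W(-107)) = √((17097 - 1*5726) + √(9 - 107)*(-134 - 107)) = √((17097 - 5726) + √(-98)*(-241)) = √(11371 + (7*I*√2)*(-241)) = √(11371 - 1687*I*√2)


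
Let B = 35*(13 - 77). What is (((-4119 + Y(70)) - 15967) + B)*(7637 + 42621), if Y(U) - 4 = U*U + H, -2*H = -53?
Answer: -874263039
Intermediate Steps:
H = 53/2 (H = -½*(-53) = 53/2 ≈ 26.500)
Y(U) = 61/2 + U² (Y(U) = 4 + (U*U + 53/2) = 4 + (U² + 53/2) = 4 + (53/2 + U²) = 61/2 + U²)
B = -2240 (B = 35*(-64) = -2240)
(((-4119 + Y(70)) - 15967) + B)*(7637 + 42621) = (((-4119 + (61/2 + 70²)) - 15967) - 2240)*(7637 + 42621) = (((-4119 + (61/2 + 4900)) - 15967) - 2240)*50258 = (((-4119 + 9861/2) - 15967) - 2240)*50258 = ((1623/2 - 15967) - 2240)*50258 = (-30311/2 - 2240)*50258 = -34791/2*50258 = -874263039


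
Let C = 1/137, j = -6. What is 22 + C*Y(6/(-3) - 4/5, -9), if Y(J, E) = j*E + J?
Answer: 15326/685 ≈ 22.374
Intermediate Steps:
C = 1/137 ≈ 0.0072993
Y(J, E) = J - 6*E (Y(J, E) = -6*E + J = J - 6*E)
22 + C*Y(6/(-3) - 4/5, -9) = 22 + ((6/(-3) - 4/5) - 6*(-9))/137 = 22 + ((6*(-⅓) - 4*⅕) + 54)/137 = 22 + ((-2 - ⅘) + 54)/137 = 22 + (-14/5 + 54)/137 = 22 + (1/137)*(256/5) = 22 + 256/685 = 15326/685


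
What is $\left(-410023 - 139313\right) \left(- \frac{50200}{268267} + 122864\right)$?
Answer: $- \frac{18106282924891968}{268267} \approx -6.7493 \cdot 10^{10}$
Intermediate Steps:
$\left(-410023 - 139313\right) \left(- \frac{50200}{268267} + 122864\right) = - 549336 \left(\left(-50200\right) \frac{1}{268267} + 122864\right) = - 549336 \left(- \frac{50200}{268267} + 122864\right) = \left(-549336\right) \frac{32960306488}{268267} = - \frac{18106282924891968}{268267}$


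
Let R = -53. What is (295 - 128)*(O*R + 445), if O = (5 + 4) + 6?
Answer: -58450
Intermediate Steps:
O = 15 (O = 9 + 6 = 15)
(295 - 128)*(O*R + 445) = (295 - 128)*(15*(-53) + 445) = 167*(-795 + 445) = 167*(-350) = -58450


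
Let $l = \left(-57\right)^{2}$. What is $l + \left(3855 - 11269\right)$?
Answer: $-4165$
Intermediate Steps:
$l = 3249$
$l + \left(3855 - 11269\right) = 3249 + \left(3855 - 11269\right) = 3249 - 7414 = -4165$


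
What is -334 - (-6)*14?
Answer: -250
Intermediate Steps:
-334 - (-6)*14 = -334 - 1*(-84) = -334 + 84 = -250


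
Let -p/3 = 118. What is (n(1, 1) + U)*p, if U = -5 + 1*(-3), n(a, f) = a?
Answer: 2478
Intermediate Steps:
p = -354 (p = -3*118 = -354)
U = -8 (U = -5 - 3 = -8)
(n(1, 1) + U)*p = (1 - 8)*(-354) = -7*(-354) = 2478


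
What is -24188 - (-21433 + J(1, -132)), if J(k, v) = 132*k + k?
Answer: -2888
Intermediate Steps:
J(k, v) = 133*k
-24188 - (-21433 + J(1, -132)) = -24188 - (-21433 + 133*1) = -24188 - (-21433 + 133) = -24188 - 1*(-21300) = -24188 + 21300 = -2888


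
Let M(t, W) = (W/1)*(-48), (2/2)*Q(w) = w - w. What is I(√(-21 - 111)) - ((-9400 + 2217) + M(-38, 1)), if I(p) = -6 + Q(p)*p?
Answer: 7225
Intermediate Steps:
Q(w) = 0 (Q(w) = w - w = 0)
I(p) = -6 (I(p) = -6 + 0*p = -6 + 0 = -6)
M(t, W) = -48*W (M(t, W) = (W*1)*(-48) = W*(-48) = -48*W)
I(√(-21 - 111)) - ((-9400 + 2217) + M(-38, 1)) = -6 - ((-9400 + 2217) - 48*1) = -6 - (-7183 - 48) = -6 - 1*(-7231) = -6 + 7231 = 7225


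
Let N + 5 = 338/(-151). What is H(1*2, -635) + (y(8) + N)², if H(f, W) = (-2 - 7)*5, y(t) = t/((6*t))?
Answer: 4112029/820836 ≈ 5.0096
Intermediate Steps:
y(t) = ⅙ (y(t) = t*(1/(6*t)) = ⅙)
H(f, W) = -45 (H(f, W) = -9*5 = -45)
N = -1093/151 (N = -5 + 338/(-151) = -5 + 338*(-1/151) = -5 - 338/151 = -1093/151 ≈ -7.2384)
H(1*2, -635) + (y(8) + N)² = -45 + (⅙ - 1093/151)² = -45 + (-6407/906)² = -45 + 41049649/820836 = 4112029/820836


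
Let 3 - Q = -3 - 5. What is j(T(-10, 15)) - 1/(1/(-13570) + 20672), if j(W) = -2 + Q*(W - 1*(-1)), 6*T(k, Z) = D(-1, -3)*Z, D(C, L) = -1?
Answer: -10379231583/561038078 ≈ -18.500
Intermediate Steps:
T(k, Z) = -Z/6 (T(k, Z) = (-Z)/6 = -Z/6)
Q = 11 (Q = 3 - (-3 - 5) = 3 - 1*(-8) = 3 + 8 = 11)
j(W) = 9 + 11*W (j(W) = -2 + 11*(W - 1*(-1)) = -2 + 11*(W + 1) = -2 + 11*(1 + W) = -2 + (11 + 11*W) = 9 + 11*W)
j(T(-10, 15)) - 1/(1/(-13570) + 20672) = (9 + 11*(-⅙*15)) - 1/(1/(-13570) + 20672) = (9 + 11*(-5/2)) - 1/(-1/13570 + 20672) = (9 - 55/2) - 1/280519039/13570 = -37/2 - 1*13570/280519039 = -37/2 - 13570/280519039 = -10379231583/561038078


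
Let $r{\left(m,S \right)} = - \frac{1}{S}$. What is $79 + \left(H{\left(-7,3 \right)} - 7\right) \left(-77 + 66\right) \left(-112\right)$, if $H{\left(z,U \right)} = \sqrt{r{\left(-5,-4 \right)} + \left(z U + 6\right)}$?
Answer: $-8545 + 616 i \sqrt{59} \approx -8545.0 + 4731.6 i$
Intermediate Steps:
$H{\left(z,U \right)} = \sqrt{\frac{25}{4} + U z}$ ($H{\left(z,U \right)} = \sqrt{- \frac{1}{-4} + \left(z U + 6\right)} = \sqrt{\left(-1\right) \left(- \frac{1}{4}\right) + \left(U z + 6\right)} = \sqrt{\frac{1}{4} + \left(6 + U z\right)} = \sqrt{\frac{25}{4} + U z}$)
$79 + \left(H{\left(-7,3 \right)} - 7\right) \left(-77 + 66\right) \left(-112\right) = 79 + \left(\frac{\sqrt{25 + 4 \cdot 3 \left(-7\right)}}{2} - 7\right) \left(-77 + 66\right) \left(-112\right) = 79 + \left(\frac{\sqrt{25 - 84}}{2} - 7\right) \left(-11\right) \left(-112\right) = 79 + \left(\frac{\sqrt{-59}}{2} - 7\right) \left(-11\right) \left(-112\right) = 79 + \left(\frac{i \sqrt{59}}{2} - 7\right) \left(-11\right) \left(-112\right) = 79 + \left(-7 + \frac{i \sqrt{59}}{2}\right) \left(-11\right) \left(-112\right) = 79 + \left(77 - \frac{11 i \sqrt{59}}{2}\right) \left(-112\right) = 79 - \left(8624 - 616 i \sqrt{59}\right) = -8545 + 616 i \sqrt{59}$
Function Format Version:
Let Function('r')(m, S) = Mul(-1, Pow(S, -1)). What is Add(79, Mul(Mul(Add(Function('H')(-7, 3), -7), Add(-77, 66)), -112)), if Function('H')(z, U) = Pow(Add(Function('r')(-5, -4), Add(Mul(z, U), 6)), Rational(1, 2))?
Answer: Add(-8545, Mul(616, I, Pow(59, Rational(1, 2)))) ≈ Add(-8545.0, Mul(4731.6, I))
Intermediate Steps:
Function('H')(z, U) = Pow(Add(Rational(25, 4), Mul(U, z)), Rational(1, 2)) (Function('H')(z, U) = Pow(Add(Mul(-1, Pow(-4, -1)), Add(Mul(z, U), 6)), Rational(1, 2)) = Pow(Add(Mul(-1, Rational(-1, 4)), Add(Mul(U, z), 6)), Rational(1, 2)) = Pow(Add(Rational(1, 4), Add(6, Mul(U, z))), Rational(1, 2)) = Pow(Add(Rational(25, 4), Mul(U, z)), Rational(1, 2)))
Add(79, Mul(Mul(Add(Function('H')(-7, 3), -7), Add(-77, 66)), -112)) = Add(79, Mul(Mul(Add(Mul(Rational(1, 2), Pow(Add(25, Mul(4, 3, -7)), Rational(1, 2))), -7), Add(-77, 66)), -112)) = Add(79, Mul(Mul(Add(Mul(Rational(1, 2), Pow(Add(25, -84), Rational(1, 2))), -7), -11), -112)) = Add(79, Mul(Mul(Add(Mul(Rational(1, 2), Pow(-59, Rational(1, 2))), -7), -11), -112)) = Add(79, Mul(Mul(Add(Mul(Rational(1, 2), Mul(I, Pow(59, Rational(1, 2)))), -7), -11), -112)) = Add(79, Mul(Mul(Add(Mul(Rational(1, 2), I, Pow(59, Rational(1, 2))), -7), -11), -112)) = Add(79, Mul(Mul(Add(-7, Mul(Rational(1, 2), I, Pow(59, Rational(1, 2)))), -11), -112)) = Add(79, Mul(Add(77, Mul(Rational(-11, 2), I, Pow(59, Rational(1, 2)))), -112)) = Add(79, Add(-8624, Mul(616, I, Pow(59, Rational(1, 2))))) = Add(-8545, Mul(616, I, Pow(59, Rational(1, 2))))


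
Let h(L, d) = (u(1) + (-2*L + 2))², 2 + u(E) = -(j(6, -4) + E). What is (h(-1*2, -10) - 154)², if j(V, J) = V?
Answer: 21025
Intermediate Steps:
u(E) = -8 - E (u(E) = -2 - (6 + E) = -2 + (-6 - E) = -8 - E)
h(L, d) = (-7 - 2*L)² (h(L, d) = ((-8 - 1*1) + (-2*L + 2))² = ((-8 - 1) + (2 - 2*L))² = (-9 + (2 - 2*L))² = (-7 - 2*L)²)
(h(-1*2, -10) - 154)² = ((7 + 2*(-1*2))² - 154)² = ((7 + 2*(-2))² - 154)² = ((7 - 4)² - 154)² = (3² - 154)² = (9 - 154)² = (-145)² = 21025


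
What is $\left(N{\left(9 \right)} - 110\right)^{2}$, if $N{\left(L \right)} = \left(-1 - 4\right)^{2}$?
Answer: $7225$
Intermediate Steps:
$N{\left(L \right)} = 25$ ($N{\left(L \right)} = \left(-5\right)^{2} = 25$)
$\left(N{\left(9 \right)} - 110\right)^{2} = \left(25 - 110\right)^{2} = \left(-85\right)^{2} = 7225$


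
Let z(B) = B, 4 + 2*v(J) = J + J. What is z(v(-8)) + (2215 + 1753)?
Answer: 3958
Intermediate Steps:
v(J) = -2 + J (v(J) = -2 + (J + J)/2 = -2 + (2*J)/2 = -2 + J)
z(v(-8)) + (2215 + 1753) = (-2 - 8) + (2215 + 1753) = -10 + 3968 = 3958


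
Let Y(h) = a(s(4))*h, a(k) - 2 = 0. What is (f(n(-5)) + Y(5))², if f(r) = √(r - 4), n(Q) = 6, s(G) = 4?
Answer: (10 + √2)² ≈ 130.28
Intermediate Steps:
a(k) = 2 (a(k) = 2 + 0 = 2)
f(r) = √(-4 + r)
Y(h) = 2*h
(f(n(-5)) + Y(5))² = (√(-4 + 6) + 2*5)² = (√2 + 10)² = (10 + √2)²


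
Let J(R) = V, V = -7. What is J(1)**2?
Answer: 49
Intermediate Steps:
J(R) = -7
J(1)**2 = (-7)**2 = 49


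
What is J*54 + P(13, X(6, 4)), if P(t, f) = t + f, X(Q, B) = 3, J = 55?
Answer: 2986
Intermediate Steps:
P(t, f) = f + t
J*54 + P(13, X(6, 4)) = 55*54 + (3 + 13) = 2970 + 16 = 2986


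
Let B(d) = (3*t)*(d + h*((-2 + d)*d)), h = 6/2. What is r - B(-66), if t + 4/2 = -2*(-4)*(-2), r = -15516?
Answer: 707976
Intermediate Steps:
h = 3 (h = 6*(½) = 3)
t = -18 (t = -2 - 2*(-4)*(-2) = -2 + 8*(-2) = -2 - 16 = -18)
B(d) = -54*d - 162*d*(-2 + d) (B(d) = (3*(-18))*(d + 3*((-2 + d)*d)) = -54*(d + 3*(d*(-2 + d))) = -54*(d + 3*d*(-2 + d)) = -54*d - 162*d*(-2 + d))
r - B(-66) = -15516 - 54*(-66)*(5 - 3*(-66)) = -15516 - 54*(-66)*(5 + 198) = -15516 - 54*(-66)*203 = -15516 - 1*(-723492) = -15516 + 723492 = 707976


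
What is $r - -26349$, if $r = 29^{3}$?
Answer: $50738$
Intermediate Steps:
$r = 24389$
$r - -26349 = 24389 - -26349 = 24389 + 26349 = 50738$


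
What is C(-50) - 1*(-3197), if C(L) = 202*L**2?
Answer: 508197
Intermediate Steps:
C(-50) - 1*(-3197) = 202*(-50)**2 - 1*(-3197) = 202*2500 + 3197 = 505000 + 3197 = 508197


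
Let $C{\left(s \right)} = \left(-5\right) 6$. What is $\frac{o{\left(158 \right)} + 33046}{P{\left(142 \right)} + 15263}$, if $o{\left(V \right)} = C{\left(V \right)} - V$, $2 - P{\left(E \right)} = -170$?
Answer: $\frac{4694}{2205} \approx 2.1288$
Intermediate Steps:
$C{\left(s \right)} = -30$
$P{\left(E \right)} = 172$ ($P{\left(E \right)} = 2 - -170 = 2 + 170 = 172$)
$o{\left(V \right)} = -30 - V$
$\frac{o{\left(158 \right)} + 33046}{P{\left(142 \right)} + 15263} = \frac{\left(-30 - 158\right) + 33046}{172 + 15263} = \frac{\left(-30 - 158\right) + 33046}{15435} = \left(-188 + 33046\right) \frac{1}{15435} = 32858 \cdot \frac{1}{15435} = \frac{4694}{2205}$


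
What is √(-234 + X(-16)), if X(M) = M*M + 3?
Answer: 5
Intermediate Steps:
X(M) = 3 + M² (X(M) = M² + 3 = 3 + M²)
√(-234 + X(-16)) = √(-234 + (3 + (-16)²)) = √(-234 + (3 + 256)) = √(-234 + 259) = √25 = 5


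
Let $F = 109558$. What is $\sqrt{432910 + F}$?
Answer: $2 \sqrt{135617} \approx 736.52$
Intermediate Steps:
$\sqrt{432910 + F} = \sqrt{432910 + 109558} = \sqrt{542468} = 2 \sqrt{135617}$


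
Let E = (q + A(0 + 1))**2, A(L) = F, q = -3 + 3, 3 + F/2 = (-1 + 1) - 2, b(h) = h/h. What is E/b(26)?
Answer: 100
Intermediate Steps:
b(h) = 1
F = -10 (F = -6 + 2*((-1 + 1) - 2) = -6 + 2*(0 - 2) = -6 + 2*(-2) = -6 - 4 = -10)
q = 0
A(L) = -10
E = 100 (E = (0 - 10)**2 = (-10)**2 = 100)
E/b(26) = 100/1 = 100*1 = 100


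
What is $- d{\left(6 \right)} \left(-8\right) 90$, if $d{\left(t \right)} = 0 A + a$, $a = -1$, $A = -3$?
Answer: $-720$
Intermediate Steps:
$d{\left(t \right)} = -1$ ($d{\left(t \right)} = 0 \left(-3\right) - 1 = 0 - 1 = -1$)
$- d{\left(6 \right)} \left(-8\right) 90 = - \left(-1\right) \left(-8\right) 90 = - 8 \cdot 90 = \left(-1\right) 720 = -720$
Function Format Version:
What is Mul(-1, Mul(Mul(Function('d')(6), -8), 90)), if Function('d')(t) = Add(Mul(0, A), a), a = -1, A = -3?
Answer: -720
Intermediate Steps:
Function('d')(t) = -1 (Function('d')(t) = Add(Mul(0, -3), -1) = Add(0, -1) = -1)
Mul(-1, Mul(Mul(Function('d')(6), -8), 90)) = Mul(-1, Mul(Mul(-1, -8), 90)) = Mul(-1, Mul(8, 90)) = Mul(-1, 720) = -720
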